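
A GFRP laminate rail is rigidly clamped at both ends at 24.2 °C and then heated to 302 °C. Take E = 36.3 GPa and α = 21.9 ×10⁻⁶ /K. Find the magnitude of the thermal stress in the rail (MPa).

ΔT = 277.8 K. Constrained thermal stress σ = E·α·ΔT = 36.30×10³ MPa × 21.9×10⁻⁶ × 277.8 = 221 MPa (compressive).

221 MPa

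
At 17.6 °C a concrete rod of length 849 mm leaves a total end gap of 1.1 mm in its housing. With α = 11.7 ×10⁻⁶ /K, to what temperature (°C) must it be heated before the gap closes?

128 °C

α·L₀·ΔT = 1.1 mm ⇒ ΔT = 1.1 / (11.7×10⁻⁶ × 849.0) = 110.7 K.
T = 17.6 + 110.7 = 128.3 °C.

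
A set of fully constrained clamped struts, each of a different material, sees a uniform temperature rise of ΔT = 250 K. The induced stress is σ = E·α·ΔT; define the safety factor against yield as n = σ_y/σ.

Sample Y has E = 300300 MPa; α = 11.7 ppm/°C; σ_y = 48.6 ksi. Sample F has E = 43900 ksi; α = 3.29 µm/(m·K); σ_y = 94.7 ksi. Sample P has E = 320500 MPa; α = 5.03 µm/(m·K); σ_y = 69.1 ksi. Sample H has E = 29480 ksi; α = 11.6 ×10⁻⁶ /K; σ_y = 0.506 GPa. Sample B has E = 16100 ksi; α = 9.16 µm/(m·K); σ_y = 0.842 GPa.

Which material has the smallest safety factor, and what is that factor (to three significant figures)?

sample Y, n = 0.381

In consistent units (E in GPa, α in ×10⁻⁶/K, σ_y in MPa):
  sample Y: E = 300.3, α = 11.7, σ_y = 335.1 → σ = 878 MPa, n = 0.381
  sample F: E = 302.7, α = 3.29, σ_y = 652.9 → σ = 249 MPa, n = 2.62
  sample P: E = 320.5, α = 5.03, σ_y = 476.4 → σ = 403 MPa, n = 1.18
  sample H: E = 203.3, α = 11.6, σ_y = 506.0 → σ = 589 MPa, n = 0.858
  sample B: E = 111.0, α = 9.16, σ_y = 842.0 → σ = 254 MPa, n = 3.31
The minimum is sample Y at n = 0.381.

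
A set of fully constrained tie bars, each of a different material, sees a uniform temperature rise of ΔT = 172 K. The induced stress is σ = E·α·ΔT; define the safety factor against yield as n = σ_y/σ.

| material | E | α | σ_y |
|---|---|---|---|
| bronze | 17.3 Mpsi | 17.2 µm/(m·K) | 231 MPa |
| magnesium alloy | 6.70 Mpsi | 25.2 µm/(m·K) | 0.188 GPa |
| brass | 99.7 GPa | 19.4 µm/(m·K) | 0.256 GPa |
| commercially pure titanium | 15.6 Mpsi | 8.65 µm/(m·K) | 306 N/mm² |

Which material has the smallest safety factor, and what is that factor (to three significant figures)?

Converting E to GPa, α to ×10⁻⁶/K, σ_y to MPa, then σ and n for each:
  bronze: E = 119.3, α = 17.2, σ_y = 231.0 → σ = 353 MPa, n = 0.655
  magnesium alloy: E = 46.19, α = 25.2, σ_y = 188.0 → σ = 200 MPa, n = 0.939
  brass: E = 99.70, α = 19.4, σ_y = 256.0 → σ = 333 MPa, n = 0.770
  commercially pure titanium: E = 107.6, α = 8.65, σ_y = 306.0 → σ = 160 MPa, n = 1.91
The minimum is bronze at n = 0.655.

bronze, n = 0.655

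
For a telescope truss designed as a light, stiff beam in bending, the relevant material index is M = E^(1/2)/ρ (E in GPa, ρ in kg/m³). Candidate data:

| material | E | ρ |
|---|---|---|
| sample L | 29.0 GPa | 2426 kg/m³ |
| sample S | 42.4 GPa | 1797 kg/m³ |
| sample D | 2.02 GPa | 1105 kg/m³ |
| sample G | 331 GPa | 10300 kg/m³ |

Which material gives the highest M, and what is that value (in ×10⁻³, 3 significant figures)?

Per-candidate index values:
  sample S: M = 3.62×10⁻³
  sample L: M = 2.22×10⁻³
  sample G: M = 1.77×10⁻³
  sample D: M = 1.29×10⁻³
Highest index: sample S.

sample S, M = 3.62×10⁻³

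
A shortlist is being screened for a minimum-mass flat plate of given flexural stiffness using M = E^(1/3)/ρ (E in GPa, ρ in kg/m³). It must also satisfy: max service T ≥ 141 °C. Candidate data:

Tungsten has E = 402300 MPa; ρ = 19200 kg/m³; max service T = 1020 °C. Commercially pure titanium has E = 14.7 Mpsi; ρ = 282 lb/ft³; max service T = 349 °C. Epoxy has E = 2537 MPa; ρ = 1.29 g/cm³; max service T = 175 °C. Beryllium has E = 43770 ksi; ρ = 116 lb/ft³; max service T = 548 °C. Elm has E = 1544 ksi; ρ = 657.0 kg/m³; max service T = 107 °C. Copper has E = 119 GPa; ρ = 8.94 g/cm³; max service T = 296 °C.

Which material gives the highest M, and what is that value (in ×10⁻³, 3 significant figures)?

beryllium, M = 3.61×10⁻³

Screen on constraints: max service T ≥ 141 °C. Survivors: tungsten, commercially pure titanium, epoxy, beryllium, copper.
Putting every candidate on a common basis:
  tungsten: E = 402.3 GPa, ρ = 19200 kg/m³
  commercially pure titanium: E = 101.4 GPa, ρ = 4517 kg/m³
  epoxy: E = 2.537 GPa, ρ = 1290 kg/m³
  beryllium: E = 301.8 GPa, ρ = 1858 kg/m³
  copper: E = 119.0 GPa, ρ = 8940 kg/m³
  beryllium: M = 3.61×10⁻³
  epoxy: M = 1.06×10⁻³
  commercially pure titanium: M = 1.03×10⁻³
  copper: M = 0.550×10⁻³
  tungsten: M = 0.384×10⁻³
Beryllium has the largest M.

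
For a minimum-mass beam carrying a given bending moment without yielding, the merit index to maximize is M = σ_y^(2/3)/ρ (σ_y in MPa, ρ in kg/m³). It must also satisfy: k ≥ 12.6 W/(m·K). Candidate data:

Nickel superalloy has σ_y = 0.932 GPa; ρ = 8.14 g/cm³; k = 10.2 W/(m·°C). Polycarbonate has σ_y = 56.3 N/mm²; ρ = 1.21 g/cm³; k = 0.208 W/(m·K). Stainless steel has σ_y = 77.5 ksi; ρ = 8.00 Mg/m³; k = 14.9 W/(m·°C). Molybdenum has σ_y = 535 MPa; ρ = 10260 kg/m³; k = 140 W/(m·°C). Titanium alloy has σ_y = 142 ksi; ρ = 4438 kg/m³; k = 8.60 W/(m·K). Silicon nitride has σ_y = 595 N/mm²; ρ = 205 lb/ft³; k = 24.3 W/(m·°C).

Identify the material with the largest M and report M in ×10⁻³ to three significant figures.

Screen on constraints: k ≥ 12.6 W/(m·K). Survivors: stainless steel, molybdenum, silicon nitride.
Putting every candidate on a common basis:
  stainless steel: σ_y = 534.3 MPa, ρ = 8000 kg/m³
  molybdenum: σ_y = 535.0 MPa, ρ = 10260 kg/m³
  silicon nitride: σ_y = 595.0 MPa, ρ = 3284 kg/m³
  silicon nitride: M = 21.5×10⁻³
  stainless steel: M = 8.23×10⁻³
  molybdenum: M = 6.42×10⁻³
The maximum is for silicon nitride.

silicon nitride, M = 21.5×10⁻³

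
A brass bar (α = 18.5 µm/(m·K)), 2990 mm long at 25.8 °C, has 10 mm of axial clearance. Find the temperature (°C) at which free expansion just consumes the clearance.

207 °C

α·L₀·ΔT = 10.0 mm ⇒ ΔT = 10.0 / (18.5×10⁻⁶ × 2990.0) = 180.8 K.
T = 25.8 + 180.8 = 206.6 °C.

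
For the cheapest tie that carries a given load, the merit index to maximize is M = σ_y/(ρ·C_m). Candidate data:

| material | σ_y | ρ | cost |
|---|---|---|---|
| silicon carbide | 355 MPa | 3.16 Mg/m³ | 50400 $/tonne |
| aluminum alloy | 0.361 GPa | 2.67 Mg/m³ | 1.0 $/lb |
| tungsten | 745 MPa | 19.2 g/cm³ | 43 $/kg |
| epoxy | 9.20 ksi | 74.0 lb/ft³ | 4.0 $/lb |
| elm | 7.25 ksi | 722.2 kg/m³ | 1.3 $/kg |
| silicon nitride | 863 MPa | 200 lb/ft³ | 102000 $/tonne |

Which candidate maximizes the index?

aluminum alloy

Putting every candidate on a common basis:
  silicon carbide: σ_y = 355.0 MPa, ρ = 3160 kg/m³, cost = 50.40 $/kg
  aluminum alloy: σ_y = 361.0 MPa, ρ = 2670 kg/m³, cost = 2.205 $/kg
  tungsten: σ_y = 745.0 MPa, ρ = 19200 kg/m³, cost = 43.00 $/kg
  epoxy: σ_y = 63.43 MPa, ρ = 1185 kg/m³, cost = 8.818 $/kg
  elm: σ_y = 49.99 MPa, ρ = 722.2 kg/m³, cost = 1.300 $/kg
  silicon nitride: σ_y = 863.0 MPa, ρ = 3204 kg/m³, cost = 102.0 $/kg
  aluminum alloy: M = 61.3 kN·m per $
  elm: M = 53.2 kN·m per $
  epoxy: M = 6.07 kN·m per $
  silicon nitride: M = 2.64 kN·m per $
  silicon carbide: M = 2.23 kN·m per $
  tungsten: M = 0.902 kN·m per $
Highest index: aluminum alloy.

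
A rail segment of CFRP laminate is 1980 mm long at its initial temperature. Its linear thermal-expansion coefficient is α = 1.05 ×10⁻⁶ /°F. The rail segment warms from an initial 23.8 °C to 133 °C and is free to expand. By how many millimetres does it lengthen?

Convert α: 1.05×10⁻⁶/°F × (9/5) = 1.89×10⁻⁶/K.
ΔT = 133 − 23.8 = 109.2 K.
ΔL = α·L₀·ΔT = 1.89×10⁻⁶ × 1980 mm × 109.2 K = 0.409 mm.

0.409 mm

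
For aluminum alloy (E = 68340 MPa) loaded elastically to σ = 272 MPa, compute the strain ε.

3.98×10⁻³

E = 68340 MPa = 68.34 GPa = 68340 MPa.
ε = σ/E = 272 / 68340 = 3.98×10⁻³.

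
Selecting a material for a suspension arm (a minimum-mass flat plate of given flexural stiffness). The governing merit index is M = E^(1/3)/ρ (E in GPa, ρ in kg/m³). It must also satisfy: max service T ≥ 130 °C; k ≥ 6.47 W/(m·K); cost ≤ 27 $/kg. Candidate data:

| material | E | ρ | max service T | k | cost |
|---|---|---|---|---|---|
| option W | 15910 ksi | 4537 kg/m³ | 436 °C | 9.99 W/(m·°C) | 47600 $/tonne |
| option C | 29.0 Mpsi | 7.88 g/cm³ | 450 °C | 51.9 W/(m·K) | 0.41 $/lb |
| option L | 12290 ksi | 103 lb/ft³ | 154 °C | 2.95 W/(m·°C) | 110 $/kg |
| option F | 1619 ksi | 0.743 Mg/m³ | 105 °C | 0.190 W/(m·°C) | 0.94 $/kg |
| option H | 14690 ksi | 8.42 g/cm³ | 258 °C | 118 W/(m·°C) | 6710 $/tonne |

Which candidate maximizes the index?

option C

Screen on constraints: max service T ≥ 130 °C; k ≥ 6.47 W/(m·K); cost ≤ 27 $/kg. Survivors: option C, option H.
In SI units:
  option C: E = 199.9 GPa, ρ = 7880 kg/m³
  option H: E = 101.3 GPa, ρ = 8420 kg/m³
  option C: M = 0.742×10⁻³
  option H: M = 0.554×10⁻³
The maximum is for option C.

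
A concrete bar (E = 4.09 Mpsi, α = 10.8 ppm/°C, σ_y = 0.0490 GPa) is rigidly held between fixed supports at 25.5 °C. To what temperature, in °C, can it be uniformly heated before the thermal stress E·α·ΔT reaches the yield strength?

186 °C

E = 4.09 Mpsi = 28.20 GPa.
σ_y = 0.0490 GPa = 49.00 MPa.
E·α·ΔT = 49.00 MPa ⇒ ΔT = 49.00 / (28.20×10³ × 10.8×10⁻⁶) = 160.9 K.
T = 25.5 + 160.9 = 186.4 °C.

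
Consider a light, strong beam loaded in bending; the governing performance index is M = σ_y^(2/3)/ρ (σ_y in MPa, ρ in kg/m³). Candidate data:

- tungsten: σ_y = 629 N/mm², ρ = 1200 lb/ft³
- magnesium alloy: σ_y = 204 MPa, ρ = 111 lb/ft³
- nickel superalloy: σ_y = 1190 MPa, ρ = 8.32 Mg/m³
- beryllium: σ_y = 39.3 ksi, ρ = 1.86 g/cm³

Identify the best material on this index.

Putting every candidate on a common basis:
  tungsten: σ_y = 629.0 MPa, ρ = 19220 kg/m³
  magnesium alloy: σ_y = 204.0 MPa, ρ = 1778 kg/m³
  nickel superalloy: σ_y = 1190 MPa, ρ = 8320 kg/m³
  beryllium: σ_y = 271.0 MPa, ρ = 1860 kg/m³
  beryllium: M = 22.5×10⁻³
  magnesium alloy: M = 19.5×10⁻³
  nickel superalloy: M = 13.5×10⁻³
  tungsten: M = 3.82×10⁻³
Beryllium ranks first.

beryllium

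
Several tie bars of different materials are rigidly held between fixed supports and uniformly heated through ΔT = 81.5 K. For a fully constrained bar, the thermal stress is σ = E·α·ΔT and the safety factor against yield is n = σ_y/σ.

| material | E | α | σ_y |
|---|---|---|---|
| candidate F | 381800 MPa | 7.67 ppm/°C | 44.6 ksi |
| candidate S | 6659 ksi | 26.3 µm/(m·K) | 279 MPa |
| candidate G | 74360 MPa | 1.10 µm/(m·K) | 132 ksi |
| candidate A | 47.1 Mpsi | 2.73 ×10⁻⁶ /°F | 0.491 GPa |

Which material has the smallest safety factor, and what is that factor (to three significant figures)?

With everything in SI (GPa, ×10⁻⁶/K, MPa):
  candidate F: E = 381.8, α = 7.67, σ_y = 307.5 → σ = 239 MPa, n = 1.29
  candidate S: E = 45.91, α = 26.3, σ_y = 279.0 → σ = 98.4 MPa, n = 2.84
  candidate G: E = 74.36, α = 1.10, σ_y = 910.1 → σ = 6.67 MPa, n = 137
  candidate A: E = 324.7, α = 4.91, σ_y = 491.0 → σ = 130 MPa, n = 3.78
The minimum is candidate F at n = 1.29.

candidate F, n = 1.29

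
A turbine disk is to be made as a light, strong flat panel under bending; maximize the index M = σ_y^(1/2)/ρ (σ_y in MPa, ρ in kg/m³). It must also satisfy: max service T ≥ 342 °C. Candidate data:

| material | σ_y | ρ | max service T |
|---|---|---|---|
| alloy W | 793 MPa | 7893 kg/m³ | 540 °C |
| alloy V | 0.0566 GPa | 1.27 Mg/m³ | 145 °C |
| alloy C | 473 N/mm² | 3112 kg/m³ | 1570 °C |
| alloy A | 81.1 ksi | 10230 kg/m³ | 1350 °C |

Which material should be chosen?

Screen on constraints: max service T ≥ 342 °C. Survivors: alloy W, alloy C, alloy A.
In SI units:
  alloy W: σ_y = 793.0 MPa, ρ = 7893 kg/m³
  alloy C: σ_y = 473.0 MPa, ρ = 3112 kg/m³
  alloy A: σ_y = 559.2 MPa, ρ = 10230 kg/m³
  alloy C: M = 6.99×10⁻³
  alloy W: M = 3.57×10⁻³
  alloy A: M = 2.31×10⁻³
Alloy C has the largest M.

alloy C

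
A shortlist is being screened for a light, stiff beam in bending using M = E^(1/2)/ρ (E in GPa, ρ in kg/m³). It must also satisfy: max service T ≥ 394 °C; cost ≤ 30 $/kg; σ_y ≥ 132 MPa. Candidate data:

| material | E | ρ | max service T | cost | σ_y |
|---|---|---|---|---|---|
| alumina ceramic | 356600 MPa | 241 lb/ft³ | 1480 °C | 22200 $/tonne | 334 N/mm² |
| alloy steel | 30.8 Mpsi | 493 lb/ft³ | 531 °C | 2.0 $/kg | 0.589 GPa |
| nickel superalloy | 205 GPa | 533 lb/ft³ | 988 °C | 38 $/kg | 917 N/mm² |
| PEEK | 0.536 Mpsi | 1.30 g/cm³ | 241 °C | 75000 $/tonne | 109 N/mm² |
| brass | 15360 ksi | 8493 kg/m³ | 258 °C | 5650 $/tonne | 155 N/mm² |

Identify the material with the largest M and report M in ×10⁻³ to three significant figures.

Screen on constraints: max service T ≥ 394 °C; cost ≤ 30 $/kg; σ_y ≥ 132 MPa. Survivors: alumina ceramic, alloy steel.
After converting to SI:
  alumina ceramic: E = 356.6 GPa, ρ = 3860 kg/m³
  alloy steel: E = 212.4 GPa, ρ = 7897 kg/m³
  alumina ceramic: M = 4.89×10⁻³
  alloy steel: M = 1.85×10⁻³
Alumina ceramic ranks first.

alumina ceramic, M = 4.89×10⁻³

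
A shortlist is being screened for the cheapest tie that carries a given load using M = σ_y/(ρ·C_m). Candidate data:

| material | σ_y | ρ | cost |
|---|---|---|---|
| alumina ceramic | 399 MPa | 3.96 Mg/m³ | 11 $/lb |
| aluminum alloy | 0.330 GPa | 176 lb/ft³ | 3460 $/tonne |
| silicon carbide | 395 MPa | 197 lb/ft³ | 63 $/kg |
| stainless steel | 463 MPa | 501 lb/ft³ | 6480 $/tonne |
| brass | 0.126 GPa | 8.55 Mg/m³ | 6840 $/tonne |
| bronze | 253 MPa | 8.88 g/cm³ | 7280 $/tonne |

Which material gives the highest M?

aluminum alloy

In SI units:
  alumina ceramic: σ_y = 399.0 MPa, ρ = 3960 kg/m³, cost = 24.25 $/kg
  aluminum alloy: σ_y = 330.0 MPa, ρ = 2819 kg/m³, cost = 3.460 $/kg
  silicon carbide: σ_y = 395.0 MPa, ρ = 3156 kg/m³, cost = 63.00 $/kg
  stainless steel: σ_y = 463.0 MPa, ρ = 8025 kg/m³, cost = 6.480 $/kg
  brass: σ_y = 126.0 MPa, ρ = 8550 kg/m³, cost = 6.840 $/kg
  bronze: σ_y = 253.0 MPa, ρ = 8880 kg/m³, cost = 7.280 $/kg
  aluminum alloy: M = 33.8 kN·m per $
  stainless steel: M = 8.90 kN·m per $
  alumina ceramic: M = 4.15 kN·m per $
  bronze: M = 3.91 kN·m per $
  brass: M = 2.15 kN·m per $
  silicon carbide: M = 1.99 kN·m per $
Aluminum alloy ranks first.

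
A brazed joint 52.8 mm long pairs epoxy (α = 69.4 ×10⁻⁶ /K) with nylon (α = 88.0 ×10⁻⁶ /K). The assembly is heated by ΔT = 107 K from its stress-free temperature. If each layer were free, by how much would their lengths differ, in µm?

Δα = |69.4 − 88.0|×10⁻⁶/K = 18.6×10⁻⁶/K.
ΔL_mismatch = Δα·L·ΔT = 18.6×10⁻⁶ × 52.8 mm × 107.0 K = 105 µm.

105 µm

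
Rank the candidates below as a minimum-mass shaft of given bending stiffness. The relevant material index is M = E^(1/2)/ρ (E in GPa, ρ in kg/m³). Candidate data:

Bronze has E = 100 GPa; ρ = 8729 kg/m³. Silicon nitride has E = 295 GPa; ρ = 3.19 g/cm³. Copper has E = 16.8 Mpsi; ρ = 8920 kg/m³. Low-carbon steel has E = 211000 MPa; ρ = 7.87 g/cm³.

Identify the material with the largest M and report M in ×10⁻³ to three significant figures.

silicon nitride, M = 5.38×10⁻³

Normalizing units and computing the index:
  bronze: E = 100.0 GPa, ρ = 8729 kg/m³
  silicon nitride: E = 295.0 GPa, ρ = 3190 kg/m³
  copper: E = 115.8 GPa, ρ = 8920 kg/m³
  low-carbon steel: E = 211.0 GPa, ρ = 7870 kg/m³
  silicon nitride: M = 5.38×10⁻³
  low-carbon steel: M = 1.85×10⁻³
  copper: M = 1.21×10⁻³
  bronze: M = 1.15×10⁻³
The maximum is for silicon nitride.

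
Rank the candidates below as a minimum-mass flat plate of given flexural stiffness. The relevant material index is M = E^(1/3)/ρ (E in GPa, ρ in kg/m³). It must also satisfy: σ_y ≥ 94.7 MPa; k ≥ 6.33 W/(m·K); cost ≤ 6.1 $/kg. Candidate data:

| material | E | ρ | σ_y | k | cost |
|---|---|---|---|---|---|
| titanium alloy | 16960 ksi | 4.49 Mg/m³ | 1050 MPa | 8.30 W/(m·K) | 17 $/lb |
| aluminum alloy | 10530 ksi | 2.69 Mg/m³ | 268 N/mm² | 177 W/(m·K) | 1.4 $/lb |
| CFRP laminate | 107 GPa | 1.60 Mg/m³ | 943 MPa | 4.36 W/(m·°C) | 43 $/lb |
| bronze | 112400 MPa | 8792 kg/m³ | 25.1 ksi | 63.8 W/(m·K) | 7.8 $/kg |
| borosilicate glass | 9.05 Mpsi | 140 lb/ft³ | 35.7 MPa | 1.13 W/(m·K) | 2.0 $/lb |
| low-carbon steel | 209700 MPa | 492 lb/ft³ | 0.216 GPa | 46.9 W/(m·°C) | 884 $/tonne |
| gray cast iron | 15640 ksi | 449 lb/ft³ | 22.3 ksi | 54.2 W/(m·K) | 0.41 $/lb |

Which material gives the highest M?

aluminum alloy

Screen on constraints: σ_y ≥ 94.7 MPa; k ≥ 6.33 W/(m·K); cost ≤ 6.1 $/kg. Survivors: aluminum alloy, low-carbon steel, gray cast iron.
In SI units:
  aluminum alloy: E = 72.60 GPa, ρ = 2690 kg/m³
  low-carbon steel: E = 209.7 GPa, ρ = 7881 kg/m³
  gray cast iron: E = 107.8 GPa, ρ = 7192 kg/m³
  aluminum alloy: M = 1.55×10⁻³
  low-carbon steel: M = 0.754×10⁻³
  gray cast iron: M = 0.662×10⁻³
Aluminum alloy has the largest M.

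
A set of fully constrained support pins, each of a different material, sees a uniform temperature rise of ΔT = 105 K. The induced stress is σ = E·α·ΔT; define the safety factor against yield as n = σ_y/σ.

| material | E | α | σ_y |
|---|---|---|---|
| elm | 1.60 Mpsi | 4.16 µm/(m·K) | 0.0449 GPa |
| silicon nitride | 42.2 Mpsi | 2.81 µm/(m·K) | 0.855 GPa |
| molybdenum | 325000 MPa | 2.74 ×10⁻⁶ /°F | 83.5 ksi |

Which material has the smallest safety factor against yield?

In consistent units (E in GPa, α in ×10⁻⁶/K, σ_y in MPa):
  elm: E = 11.03, α = 4.16, σ_y = 44.90 → σ = 4.82 MPa, n = 9.32
  silicon nitride: E = 291.0, α = 2.81, σ_y = 855.0 → σ = 85.8 MPa, n = 9.96
  molybdenum: E = 325.0, α = 4.93, σ_y = 575.7 → σ = 168 MPa, n = 3.42
Smallest n: molybdenum with n = 3.42.

molybdenum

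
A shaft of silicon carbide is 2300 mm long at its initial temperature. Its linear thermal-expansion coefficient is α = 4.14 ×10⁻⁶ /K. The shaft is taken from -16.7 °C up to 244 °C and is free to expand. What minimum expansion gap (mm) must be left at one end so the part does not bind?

ΔT = 244 − (-16.7) = 260.7 K.
ΔL = α·L₀·ΔT = 4.14×10⁻⁶ × 2300 mm × 260.7 K = 2.48 mm.

2.48 mm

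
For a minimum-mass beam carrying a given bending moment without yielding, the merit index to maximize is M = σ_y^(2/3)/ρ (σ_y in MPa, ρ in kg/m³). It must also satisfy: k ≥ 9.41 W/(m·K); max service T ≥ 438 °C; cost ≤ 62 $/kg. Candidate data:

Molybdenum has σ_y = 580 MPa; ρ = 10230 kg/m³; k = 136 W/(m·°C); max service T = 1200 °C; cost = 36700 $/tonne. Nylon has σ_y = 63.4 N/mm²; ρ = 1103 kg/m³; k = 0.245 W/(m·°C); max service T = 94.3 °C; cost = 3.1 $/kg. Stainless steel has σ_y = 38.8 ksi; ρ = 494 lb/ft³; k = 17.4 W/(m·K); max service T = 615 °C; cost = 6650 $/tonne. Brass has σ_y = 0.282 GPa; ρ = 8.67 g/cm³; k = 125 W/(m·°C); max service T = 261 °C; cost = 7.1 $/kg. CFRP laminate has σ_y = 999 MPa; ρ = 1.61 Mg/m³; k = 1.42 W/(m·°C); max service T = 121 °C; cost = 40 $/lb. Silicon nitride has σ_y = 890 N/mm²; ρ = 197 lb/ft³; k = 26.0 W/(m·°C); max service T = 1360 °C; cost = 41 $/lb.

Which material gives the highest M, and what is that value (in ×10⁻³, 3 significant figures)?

Screen on constraints: k ≥ 9.41 W/(m·K); max service T ≥ 438 °C; cost ≤ 62 $/kg. Survivors: molybdenum, stainless steel.
Convert each candidate to consistent units, then evaluate M:
  molybdenum: σ_y = 580.0 MPa, ρ = 10230 kg/m³
  stainless steel: σ_y = 267.5 MPa, ρ = 7913 kg/m³
  molybdenum: M = 6.80×10⁻³
  stainless steel: M = 5.25×10⁻³
Molybdenum ranks first.

molybdenum, M = 6.80×10⁻³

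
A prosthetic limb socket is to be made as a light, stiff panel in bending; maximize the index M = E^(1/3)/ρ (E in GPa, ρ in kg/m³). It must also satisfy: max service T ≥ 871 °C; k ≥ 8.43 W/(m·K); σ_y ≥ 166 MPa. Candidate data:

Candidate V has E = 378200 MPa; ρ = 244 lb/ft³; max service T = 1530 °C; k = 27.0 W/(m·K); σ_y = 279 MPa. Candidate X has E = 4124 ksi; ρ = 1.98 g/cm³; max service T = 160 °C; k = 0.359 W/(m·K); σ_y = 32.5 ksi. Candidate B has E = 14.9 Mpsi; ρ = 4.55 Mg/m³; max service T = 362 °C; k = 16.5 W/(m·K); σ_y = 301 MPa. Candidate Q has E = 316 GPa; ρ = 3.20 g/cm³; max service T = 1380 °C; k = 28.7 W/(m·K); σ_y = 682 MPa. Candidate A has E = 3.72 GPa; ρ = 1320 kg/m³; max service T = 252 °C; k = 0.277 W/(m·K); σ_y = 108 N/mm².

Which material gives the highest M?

Screen on constraints: max service T ≥ 871 °C; k ≥ 8.43 W/(m·K); σ_y ≥ 166 MPa. Survivors: candidate V, candidate Q.
In SI units:
  candidate V: E = 378.2 GPa, ρ = 3909 kg/m³
  candidate Q: E = 316.0 GPa, ρ = 3200 kg/m³
  candidate Q: M = 2.13×10⁻³
  candidate V: M = 1.85×10⁻³
The maximum is for candidate Q.

candidate Q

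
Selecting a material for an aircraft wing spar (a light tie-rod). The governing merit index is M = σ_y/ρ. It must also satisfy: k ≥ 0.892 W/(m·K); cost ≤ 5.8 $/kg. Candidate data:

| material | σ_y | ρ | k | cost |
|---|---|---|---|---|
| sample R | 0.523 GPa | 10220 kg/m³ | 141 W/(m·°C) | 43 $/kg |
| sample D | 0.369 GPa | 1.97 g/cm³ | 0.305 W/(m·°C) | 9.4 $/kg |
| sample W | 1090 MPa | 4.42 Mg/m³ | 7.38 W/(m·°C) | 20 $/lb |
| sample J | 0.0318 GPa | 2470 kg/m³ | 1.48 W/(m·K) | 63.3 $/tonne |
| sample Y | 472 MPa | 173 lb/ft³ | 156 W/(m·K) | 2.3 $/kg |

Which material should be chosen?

sample Y

Screen on constraints: k ≥ 0.892 W/(m·K); cost ≤ 5.8 $/kg. Survivors: sample J, sample Y.
After converting to SI:
  sample J: σ_y = 31.80 MPa, ρ = 2470 kg/m³
  sample Y: σ_y = 472.0 MPa, ρ = 2771 kg/m³
  sample Y: M = 170 kN·m/kg
  sample J: M = 12.9 kN·m/kg
The maximum is for sample Y.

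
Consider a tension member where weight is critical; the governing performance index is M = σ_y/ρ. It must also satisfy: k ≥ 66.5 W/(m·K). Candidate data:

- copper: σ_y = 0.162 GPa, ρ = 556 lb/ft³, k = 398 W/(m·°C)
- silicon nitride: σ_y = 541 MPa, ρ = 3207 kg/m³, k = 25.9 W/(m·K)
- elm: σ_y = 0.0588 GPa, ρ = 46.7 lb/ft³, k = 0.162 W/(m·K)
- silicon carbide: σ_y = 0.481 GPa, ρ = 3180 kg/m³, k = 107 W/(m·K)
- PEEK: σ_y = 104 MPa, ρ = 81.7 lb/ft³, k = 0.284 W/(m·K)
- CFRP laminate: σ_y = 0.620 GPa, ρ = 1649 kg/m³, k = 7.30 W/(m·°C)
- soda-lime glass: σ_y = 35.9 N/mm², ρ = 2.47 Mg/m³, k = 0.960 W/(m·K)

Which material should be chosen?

Screen on constraints: k ≥ 66.5 W/(m·K). Survivors: copper, silicon carbide.
After converting to SI:
  copper: σ_y = 162.0 MPa, ρ = 8906 kg/m³
  silicon carbide: σ_y = 481.0 MPa, ρ = 3180 kg/m³
  silicon carbide: M = 151 kN·m/kg
  copper: M = 18.2 kN·m/kg
The maximum is for silicon carbide.

silicon carbide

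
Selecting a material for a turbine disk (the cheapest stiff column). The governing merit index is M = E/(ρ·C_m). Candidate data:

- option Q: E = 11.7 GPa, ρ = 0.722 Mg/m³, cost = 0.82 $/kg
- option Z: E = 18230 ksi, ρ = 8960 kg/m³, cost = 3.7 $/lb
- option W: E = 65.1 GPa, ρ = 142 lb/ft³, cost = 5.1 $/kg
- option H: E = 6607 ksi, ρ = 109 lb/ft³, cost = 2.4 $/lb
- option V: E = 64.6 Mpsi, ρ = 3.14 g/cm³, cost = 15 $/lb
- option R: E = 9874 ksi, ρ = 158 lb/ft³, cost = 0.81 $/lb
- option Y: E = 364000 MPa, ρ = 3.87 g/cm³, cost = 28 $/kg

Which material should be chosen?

Putting every candidate on a common basis:
  option Q: E = 11.70 GPa, ρ = 722.0 kg/m³, cost = 0.8200 $/kg
  option Z: E = 125.7 GPa, ρ = 8960 kg/m³, cost = 8.157 $/kg
  option W: E = 65.10 GPa, ρ = 2275 kg/m³, cost = 5.100 $/kg
  option H: E = 45.55 GPa, ρ = 1746 kg/m³, cost = 5.291 $/kg
  option V: E = 445.4 GPa, ρ = 3140 kg/m³, cost = 33.07 $/kg
  option R: E = 68.08 GPa, ρ = 2531 kg/m³, cost = 1.786 $/kg
  option Y: E = 364.0 GPa, ρ = 3870 kg/m³, cost = 28.00 $/kg
  option Q: M = 19.8 MN·m per $
  option R: M = 15.1 MN·m per $
  option W: M = 5.61 MN·m per $
  option H: M = 4.93 MN·m per $
  option V: M = 4.29 MN·m per $
  option Y: M = 3.36 MN·m per $
  option Z: M = 1.72 MN·m per $
Option Q ranks first.

option Q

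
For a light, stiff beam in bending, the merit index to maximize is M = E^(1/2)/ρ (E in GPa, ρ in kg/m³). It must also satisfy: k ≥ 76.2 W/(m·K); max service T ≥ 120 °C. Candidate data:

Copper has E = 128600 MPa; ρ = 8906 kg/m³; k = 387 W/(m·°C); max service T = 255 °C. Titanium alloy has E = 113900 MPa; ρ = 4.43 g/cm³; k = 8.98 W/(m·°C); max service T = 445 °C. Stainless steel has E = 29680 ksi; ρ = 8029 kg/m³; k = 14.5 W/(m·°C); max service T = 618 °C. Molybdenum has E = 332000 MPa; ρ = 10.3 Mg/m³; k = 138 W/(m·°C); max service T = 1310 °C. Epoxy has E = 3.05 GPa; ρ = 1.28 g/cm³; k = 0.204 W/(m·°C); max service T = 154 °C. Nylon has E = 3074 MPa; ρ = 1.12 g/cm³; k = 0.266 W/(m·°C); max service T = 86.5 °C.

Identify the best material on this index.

Screen on constraints: k ≥ 76.2 W/(m·K); max service T ≥ 120 °C. Survivors: copper, molybdenum.
In SI units:
  copper: E = 128.6 GPa, ρ = 8906 kg/m³
  molybdenum: E = 332.0 GPa, ρ = 10300 kg/m³
  molybdenum: M = 1.77×10⁻³
  copper: M = 1.27×10⁻³
Molybdenum has the largest M.

molybdenum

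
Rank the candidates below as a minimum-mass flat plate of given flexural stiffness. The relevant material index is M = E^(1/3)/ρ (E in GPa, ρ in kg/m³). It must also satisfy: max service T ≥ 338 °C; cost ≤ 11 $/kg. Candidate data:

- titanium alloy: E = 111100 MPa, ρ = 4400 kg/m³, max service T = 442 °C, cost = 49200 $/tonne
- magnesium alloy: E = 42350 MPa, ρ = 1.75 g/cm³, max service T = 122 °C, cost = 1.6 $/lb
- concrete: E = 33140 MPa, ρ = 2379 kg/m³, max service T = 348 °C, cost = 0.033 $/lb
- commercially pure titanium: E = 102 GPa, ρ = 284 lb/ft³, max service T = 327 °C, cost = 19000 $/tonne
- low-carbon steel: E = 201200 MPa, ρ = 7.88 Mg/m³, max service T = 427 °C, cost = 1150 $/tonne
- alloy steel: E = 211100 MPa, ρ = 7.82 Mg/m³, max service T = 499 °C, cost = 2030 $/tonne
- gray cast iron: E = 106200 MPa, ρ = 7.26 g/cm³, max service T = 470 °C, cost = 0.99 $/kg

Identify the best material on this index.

Screen on constraints: max service T ≥ 338 °C; cost ≤ 11 $/kg. Survivors: concrete, low-carbon steel, alloy steel, gray cast iron.
Putting every candidate on a common basis:
  concrete: E = 33.14 GPa, ρ = 2379 kg/m³
  low-carbon steel: E = 201.2 GPa, ρ = 7880 kg/m³
  alloy steel: E = 211.1 GPa, ρ = 7820 kg/m³
  gray cast iron: E = 106.2 GPa, ρ = 7260 kg/m³
  concrete: M = 1.35×10⁻³
  alloy steel: M = 0.761×10⁻³
  low-carbon steel: M = 0.744×10⁻³
  gray cast iron: M = 0.652×10⁻³
Concrete ranks first.

concrete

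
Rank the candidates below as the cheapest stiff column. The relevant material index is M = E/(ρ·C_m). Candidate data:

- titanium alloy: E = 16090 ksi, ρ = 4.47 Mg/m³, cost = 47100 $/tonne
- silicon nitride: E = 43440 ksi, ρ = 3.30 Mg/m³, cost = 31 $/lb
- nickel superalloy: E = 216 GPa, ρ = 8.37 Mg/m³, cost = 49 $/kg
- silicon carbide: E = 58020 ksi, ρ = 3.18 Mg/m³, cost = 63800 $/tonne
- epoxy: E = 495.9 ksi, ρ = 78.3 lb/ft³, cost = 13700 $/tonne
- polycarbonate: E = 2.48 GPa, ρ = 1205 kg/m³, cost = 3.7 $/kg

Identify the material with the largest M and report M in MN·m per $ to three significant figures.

In SI units:
  titanium alloy: E = 110.9 GPa, ρ = 4470 kg/m³, cost = 47.10 $/kg
  silicon nitride: E = 299.5 GPa, ρ = 3300 kg/m³, cost = 68.34 $/kg
  nickel superalloy: E = 216.0 GPa, ρ = 8370 kg/m³, cost = 49.00 $/kg
  silicon carbide: E = 400.0 GPa, ρ = 3180 kg/m³, cost = 63.80 $/kg
  epoxy: E = 3.419 GPa, ρ = 1254 kg/m³, cost = 13.70 $/kg
  polycarbonate: E = 2.480 GPa, ρ = 1205 kg/m³, cost = 3.700 $/kg
  silicon carbide: M = 1.97 MN·m per $
  silicon nitride: M = 1.33 MN·m per $
  polycarbonate: M = 0.556 MN·m per $
  titanium alloy: M = 0.527 MN·m per $
  nickel superalloy: M = 0.527 MN·m per $
  epoxy: M = 0.199 MN·m per $
Highest index: silicon carbide.

silicon carbide, M = 1.97 MN·m per $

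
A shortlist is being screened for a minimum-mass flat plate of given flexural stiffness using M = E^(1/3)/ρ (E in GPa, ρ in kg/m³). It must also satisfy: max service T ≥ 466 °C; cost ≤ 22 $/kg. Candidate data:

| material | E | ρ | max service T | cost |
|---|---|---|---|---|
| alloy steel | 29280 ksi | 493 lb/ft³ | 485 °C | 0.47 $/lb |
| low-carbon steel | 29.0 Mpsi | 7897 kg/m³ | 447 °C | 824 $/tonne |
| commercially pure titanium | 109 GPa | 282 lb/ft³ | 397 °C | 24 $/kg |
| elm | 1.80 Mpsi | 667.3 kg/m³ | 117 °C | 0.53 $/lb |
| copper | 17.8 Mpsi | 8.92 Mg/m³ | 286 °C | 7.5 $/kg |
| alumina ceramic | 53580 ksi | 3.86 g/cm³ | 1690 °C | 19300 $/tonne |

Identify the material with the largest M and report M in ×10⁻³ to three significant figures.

Screen on constraints: max service T ≥ 466 °C; cost ≤ 22 $/kg. Survivors: alloy steel, alumina ceramic.
In SI units:
  alloy steel: E = 201.9 GPa, ρ = 7897 kg/m³
  alumina ceramic: E = 369.4 GPa, ρ = 3860 kg/m³
  alumina ceramic: M = 1.86×10⁻³
  alloy steel: M = 0.743×10⁻³
Alumina ceramic has the largest M.

alumina ceramic, M = 1.86×10⁻³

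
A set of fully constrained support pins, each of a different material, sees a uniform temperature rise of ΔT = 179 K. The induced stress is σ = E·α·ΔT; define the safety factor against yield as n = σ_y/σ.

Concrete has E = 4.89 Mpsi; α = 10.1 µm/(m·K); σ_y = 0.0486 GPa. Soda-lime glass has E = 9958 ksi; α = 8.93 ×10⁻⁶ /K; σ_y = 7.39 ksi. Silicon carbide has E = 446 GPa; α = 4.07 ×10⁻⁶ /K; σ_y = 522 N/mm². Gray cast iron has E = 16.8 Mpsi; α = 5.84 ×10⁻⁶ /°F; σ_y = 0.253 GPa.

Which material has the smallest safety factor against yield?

Per material, after unit conversion:
  concrete: E = 33.72, α = 10.1, σ_y = 48.60 → σ = 61.0 MPa, n = 0.797
  soda-lime glass: E = 68.66, α = 8.93, σ_y = 50.95 → σ = 110 MPa, n = 0.464
  silicon carbide: E = 446.0, α = 4.07, σ_y = 522.0 → σ = 325 MPa, n = 1.61
  gray cast iron: E = 115.8, α = 10.5, σ_y = 253.0 → σ = 218 MPa, n = 1.16
Soda-lime glass has the lowest safety factor, n = 0.464.

soda-lime glass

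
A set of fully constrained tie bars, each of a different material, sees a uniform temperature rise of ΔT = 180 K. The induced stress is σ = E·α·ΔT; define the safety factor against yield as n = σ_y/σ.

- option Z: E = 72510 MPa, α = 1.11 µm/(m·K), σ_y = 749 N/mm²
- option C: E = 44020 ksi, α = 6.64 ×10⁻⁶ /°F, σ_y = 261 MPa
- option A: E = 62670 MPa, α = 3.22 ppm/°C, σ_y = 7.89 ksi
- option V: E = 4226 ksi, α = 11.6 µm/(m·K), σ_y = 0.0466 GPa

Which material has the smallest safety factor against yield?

Per material, after unit conversion:
  option Z: E = 72.51, α = 1.11, σ_y = 749.0 → σ = 14.5 MPa, n = 51.7
  option C: E = 303.5, α = 12.0, σ_y = 261.0 → σ = 653 MPa, n = 0.400
  option A: E = 62.67, α = 3.22, σ_y = 54.40 → σ = 36.3 MPa, n = 1.50
  option V: E = 29.14, α = 11.6, σ_y = 46.60 → σ = 60.8 MPa, n = 0.766
Smallest n: option C with n = 0.400.

option C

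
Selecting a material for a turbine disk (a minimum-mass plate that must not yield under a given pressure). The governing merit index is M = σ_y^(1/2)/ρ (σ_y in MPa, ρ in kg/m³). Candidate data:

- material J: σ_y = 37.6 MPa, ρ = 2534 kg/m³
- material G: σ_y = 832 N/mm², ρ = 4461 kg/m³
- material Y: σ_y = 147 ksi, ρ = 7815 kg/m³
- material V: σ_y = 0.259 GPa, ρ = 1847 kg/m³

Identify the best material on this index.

material V

Normalizing units and computing the index:
  material J: σ_y = 37.60 MPa, ρ = 2534 kg/m³
  material G: σ_y = 832.0 MPa, ρ = 4461 kg/m³
  material Y: σ_y = 1014 MPa, ρ = 7815 kg/m³
  material V: σ_y = 259.0 MPa, ρ = 1847 kg/m³
  material V: M = 8.71×10⁻³
  material G: M = 6.47×10⁻³
  material Y: M = 4.07×10⁻³
  material J: M = 2.42×10⁻³
Material V has the largest M.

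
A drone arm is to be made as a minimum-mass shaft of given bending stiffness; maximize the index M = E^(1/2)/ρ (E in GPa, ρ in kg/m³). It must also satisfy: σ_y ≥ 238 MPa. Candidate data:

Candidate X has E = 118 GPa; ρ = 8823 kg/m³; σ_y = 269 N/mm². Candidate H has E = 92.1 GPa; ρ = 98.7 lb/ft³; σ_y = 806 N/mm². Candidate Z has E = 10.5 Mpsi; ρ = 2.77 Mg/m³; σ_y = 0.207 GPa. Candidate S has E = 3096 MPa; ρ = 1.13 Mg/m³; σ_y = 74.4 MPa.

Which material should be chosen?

Screen on constraints: σ_y ≥ 238 MPa. Survivors: candidate X, candidate H.
Normalizing units and computing the index:
  candidate X: E = 118.0 GPa, ρ = 8823 kg/m³
  candidate H: E = 92.10 GPa, ρ = 1581 kg/m³
  candidate H: M = 6.07×10⁻³
  candidate X: M = 1.23×10⁻³
Candidate H ranks first.

candidate H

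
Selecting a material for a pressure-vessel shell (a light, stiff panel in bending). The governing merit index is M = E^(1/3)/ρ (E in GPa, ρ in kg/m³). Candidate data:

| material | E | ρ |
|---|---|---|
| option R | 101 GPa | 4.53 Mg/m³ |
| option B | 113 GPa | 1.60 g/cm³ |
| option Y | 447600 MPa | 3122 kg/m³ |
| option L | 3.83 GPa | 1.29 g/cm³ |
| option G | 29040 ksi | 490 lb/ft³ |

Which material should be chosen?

option B

In SI units:
  option R: E = 101.0 GPa, ρ = 4530 kg/m³
  option B: E = 113.0 GPa, ρ = 1600 kg/m³
  option Y: E = 447.6 GPa, ρ = 3122 kg/m³
  option L: E = 3.830 GPa, ρ = 1290 kg/m³
  option G: E = 200.2 GPa, ρ = 7849 kg/m³
  option B: M = 3.02×10⁻³
  option Y: M = 2.45×10⁻³
  option L: M = 1.21×10⁻³
  option R: M = 1.03×10⁻³
  option G: M = 0.745×10⁻³
Highest index: option B.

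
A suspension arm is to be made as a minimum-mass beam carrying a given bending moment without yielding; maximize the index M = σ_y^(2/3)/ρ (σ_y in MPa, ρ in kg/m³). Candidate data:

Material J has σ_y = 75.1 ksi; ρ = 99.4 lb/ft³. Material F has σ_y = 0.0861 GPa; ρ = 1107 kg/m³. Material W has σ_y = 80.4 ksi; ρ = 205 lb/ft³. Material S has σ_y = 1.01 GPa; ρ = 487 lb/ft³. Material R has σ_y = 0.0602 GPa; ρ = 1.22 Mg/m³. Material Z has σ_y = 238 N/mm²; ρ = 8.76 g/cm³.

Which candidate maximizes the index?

material J

Putting every candidate on a common basis:
  material J: σ_y = 517.8 MPa, ρ = 1592 kg/m³
  material F: σ_y = 86.10 MPa, ρ = 1107 kg/m³
  material W: σ_y = 554.3 MPa, ρ = 3284 kg/m³
  material S: σ_y = 1010 MPa, ρ = 7801 kg/m³
  material R: σ_y = 60.20 MPa, ρ = 1220 kg/m³
  material Z: σ_y = 238.0 MPa, ρ = 8760 kg/m³
  material J: M = 40.5×10⁻³
  material W: M = 20.5×10⁻³
  material F: M = 17.6×10⁻³
  material S: M = 12.9×10⁻³
  material R: M = 12.6×10⁻³
  material Z: M = 4.38×10⁻³
The maximum is for material J.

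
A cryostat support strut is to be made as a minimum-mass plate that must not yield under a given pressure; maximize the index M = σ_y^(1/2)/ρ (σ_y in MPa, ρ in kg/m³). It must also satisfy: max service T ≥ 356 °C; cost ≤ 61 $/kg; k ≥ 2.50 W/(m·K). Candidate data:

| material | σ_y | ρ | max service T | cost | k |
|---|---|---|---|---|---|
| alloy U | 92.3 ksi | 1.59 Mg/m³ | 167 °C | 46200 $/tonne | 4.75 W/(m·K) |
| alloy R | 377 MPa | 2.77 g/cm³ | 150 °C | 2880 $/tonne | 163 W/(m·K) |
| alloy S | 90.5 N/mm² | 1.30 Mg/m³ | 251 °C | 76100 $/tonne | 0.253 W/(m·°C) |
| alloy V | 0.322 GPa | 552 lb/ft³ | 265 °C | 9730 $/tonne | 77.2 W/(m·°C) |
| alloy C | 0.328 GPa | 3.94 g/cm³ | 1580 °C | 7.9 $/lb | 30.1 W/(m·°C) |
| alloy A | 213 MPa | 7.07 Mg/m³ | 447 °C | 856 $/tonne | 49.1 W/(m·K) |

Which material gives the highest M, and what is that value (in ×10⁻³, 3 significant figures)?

Screen on constraints: max service T ≥ 356 °C; cost ≤ 61 $/kg; k ≥ 2.50 W/(m·K). Survivors: alloy C, alloy A.
Convert each candidate to consistent units, then evaluate M:
  alloy C: σ_y = 328.0 MPa, ρ = 3940 kg/m³
  alloy A: σ_y = 213.0 MPa, ρ = 7070 kg/m³
  alloy C: M = 4.60×10⁻³
  alloy A: M = 2.06×10⁻³
Alloy C has the largest M.

alloy C, M = 4.60×10⁻³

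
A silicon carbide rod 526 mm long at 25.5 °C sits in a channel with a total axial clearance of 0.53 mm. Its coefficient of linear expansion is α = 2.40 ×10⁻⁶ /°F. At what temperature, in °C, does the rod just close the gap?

α = 2.40×10⁻⁶/°F × 9/5 = 4.32×10⁻⁶/K.
α·L₀·ΔT = 0.53 mm ⇒ ΔT = 0.53 / (4.32×10⁻⁶ × 526.0) = 233.2 K.
T = 25.5 + 233.2 = 258.7 °C.

259 °C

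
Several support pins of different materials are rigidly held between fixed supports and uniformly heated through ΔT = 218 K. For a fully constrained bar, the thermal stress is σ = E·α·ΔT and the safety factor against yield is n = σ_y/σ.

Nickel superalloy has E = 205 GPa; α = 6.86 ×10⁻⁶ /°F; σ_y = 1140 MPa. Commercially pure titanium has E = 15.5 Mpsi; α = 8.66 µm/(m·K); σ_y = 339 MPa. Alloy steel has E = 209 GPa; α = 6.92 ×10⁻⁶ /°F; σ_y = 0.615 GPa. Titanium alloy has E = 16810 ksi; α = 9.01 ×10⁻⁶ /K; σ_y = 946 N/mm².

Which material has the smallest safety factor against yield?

alloy steel

In consistent units (E in GPa, α in ×10⁻⁶/K, σ_y in MPa):
  nickel superalloy: E = 205.0, α = 12.3, σ_y = 1140 → σ = 552 MPa, n = 2.07
  commercially pure titanium: E = 106.9, α = 8.66, σ_y = 339.0 → σ = 202 MPa, n = 1.68
  alloy steel: E = 209.0, α = 12.5, σ_y = 615.0 → σ = 568 MPa, n = 1.08
  titanium alloy: E = 115.9, α = 9.01, σ_y = 946.0 → σ = 228 MPa, n = 4.16
The minimum is alloy steel at n = 1.08.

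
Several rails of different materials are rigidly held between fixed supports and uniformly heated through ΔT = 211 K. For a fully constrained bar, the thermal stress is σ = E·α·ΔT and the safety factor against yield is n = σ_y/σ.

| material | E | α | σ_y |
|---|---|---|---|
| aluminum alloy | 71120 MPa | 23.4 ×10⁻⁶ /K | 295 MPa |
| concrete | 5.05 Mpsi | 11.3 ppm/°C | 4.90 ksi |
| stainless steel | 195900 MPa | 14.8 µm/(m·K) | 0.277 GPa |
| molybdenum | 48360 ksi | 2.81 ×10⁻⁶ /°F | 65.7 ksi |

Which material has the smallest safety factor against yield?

Per material, after unit conversion:
  aluminum alloy: E = 71.12, α = 23.4, σ_y = 295.0 → σ = 351 MPa, n = 0.840
  concrete: E = 34.82, α = 11.3, σ_y = 33.78 → σ = 83.0 MPa, n = 0.407
  stainless steel: E = 195.9, α = 14.8, σ_y = 277.0 → σ = 612 MPa, n = 0.453
  molybdenum: E = 333.4, α = 5.06, σ_y = 453.0 → σ = 356 MPa, n = 1.27
Concrete has the lowest safety factor, n = 0.407.

concrete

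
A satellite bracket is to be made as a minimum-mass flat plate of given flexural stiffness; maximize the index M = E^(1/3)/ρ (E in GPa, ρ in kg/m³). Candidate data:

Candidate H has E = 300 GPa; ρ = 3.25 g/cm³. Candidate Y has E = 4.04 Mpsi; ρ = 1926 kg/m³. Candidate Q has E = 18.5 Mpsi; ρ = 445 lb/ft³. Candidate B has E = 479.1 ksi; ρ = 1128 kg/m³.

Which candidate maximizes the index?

candidate H

Convert each candidate to consistent units, then evaluate M:
  candidate H: E = 300.0 GPa, ρ = 3250 kg/m³
  candidate Y: E = 27.85 GPa, ρ = 1926 kg/m³
  candidate Q: E = 127.6 GPa, ρ = 7128 kg/m³
  candidate B: E = 3.303 GPa, ρ = 1128 kg/m³
  candidate H: M = 2.06×10⁻³
  candidate Y: M = 1.57×10⁻³
  candidate B: M = 1.32×10⁻³
  candidate Q: M = 0.706×10⁻³
Candidate H has the largest M.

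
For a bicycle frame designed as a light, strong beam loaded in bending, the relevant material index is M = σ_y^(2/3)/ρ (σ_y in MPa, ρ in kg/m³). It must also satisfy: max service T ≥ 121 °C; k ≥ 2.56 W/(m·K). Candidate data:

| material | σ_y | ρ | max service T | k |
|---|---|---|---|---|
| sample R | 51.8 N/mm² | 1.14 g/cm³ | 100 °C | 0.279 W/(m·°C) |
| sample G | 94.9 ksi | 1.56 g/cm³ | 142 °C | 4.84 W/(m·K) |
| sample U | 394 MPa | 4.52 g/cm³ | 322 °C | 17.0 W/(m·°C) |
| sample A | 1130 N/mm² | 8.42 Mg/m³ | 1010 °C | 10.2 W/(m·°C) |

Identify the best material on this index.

Screen on constraints: max service T ≥ 121 °C; k ≥ 2.56 W/(m·K). Survivors: sample G, sample U, sample A.
In SI units:
  sample G: σ_y = 654.3 MPa, ρ = 1560 kg/m³
  sample U: σ_y = 394.0 MPa, ρ = 4520 kg/m³
  sample A: σ_y = 1130 MPa, ρ = 8420 kg/m³
  sample G: M = 48.3×10⁻³
  sample A: M = 12.9×10⁻³
  sample U: M = 11.9×10⁻³
Sample G ranks first.

sample G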